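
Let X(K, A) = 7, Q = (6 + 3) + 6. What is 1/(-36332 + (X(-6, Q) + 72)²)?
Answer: -1/30091 ≈ -3.3232e-5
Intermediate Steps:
Q = 15 (Q = 9 + 6 = 15)
1/(-36332 + (X(-6, Q) + 72)²) = 1/(-36332 + (7 + 72)²) = 1/(-36332 + 79²) = 1/(-36332 + 6241) = 1/(-30091) = -1/30091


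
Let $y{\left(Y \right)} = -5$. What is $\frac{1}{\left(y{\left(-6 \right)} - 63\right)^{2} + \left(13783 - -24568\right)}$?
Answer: $\frac{1}{42975} \approx 2.3269 \cdot 10^{-5}$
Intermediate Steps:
$\frac{1}{\left(y{\left(-6 \right)} - 63\right)^{2} + \left(13783 - -24568\right)} = \frac{1}{\left(-5 - 63\right)^{2} + \left(13783 - -24568\right)} = \frac{1}{\left(-68\right)^{2} + \left(13783 + 24568\right)} = \frac{1}{4624 + 38351} = \frac{1}{42975}$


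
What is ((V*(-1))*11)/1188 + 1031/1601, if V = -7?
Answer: 122555/172908 ≈ 0.70879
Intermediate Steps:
((V*(-1))*11)/1188 + 1031/1601 = (-7*(-1)*11)/1188 + 1031/1601 = (7*11)*(1/1188) + 1031*(1/1601) = 77*(1/1188) + 1031/1601 = 7/108 + 1031/1601 = 122555/172908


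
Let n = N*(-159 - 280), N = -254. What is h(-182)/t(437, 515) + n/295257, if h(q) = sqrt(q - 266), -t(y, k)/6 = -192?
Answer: 111506/295257 + I*sqrt(7)/144 ≈ 0.37766 + 0.018373*I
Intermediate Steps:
t(y, k) = 1152 (t(y, k) = -6*(-192) = 1152)
n = 111506 (n = -254*(-159 - 280) = -254*(-439) = 111506)
h(q) = sqrt(-266 + q)
h(-182)/t(437, 515) + n/295257 = sqrt(-266 - 182)/1152 + 111506/295257 = sqrt(-448)*(1/1152) + 111506*(1/295257) = (8*I*sqrt(7))*(1/1152) + 111506/295257 = I*sqrt(7)/144 + 111506/295257 = 111506/295257 + I*sqrt(7)/144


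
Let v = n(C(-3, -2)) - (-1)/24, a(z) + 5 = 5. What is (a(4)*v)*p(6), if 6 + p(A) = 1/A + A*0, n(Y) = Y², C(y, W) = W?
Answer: 0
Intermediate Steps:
a(z) = 0 (a(z) = -5 + 5 = 0)
p(A) = -6 + 1/A (p(A) = -6 + (1/A + A*0) = -6 + (1/A + 0) = -6 + 1/A)
v = 97/24 (v = (-2)² - (-1)/24 = 4 - (-1)/24 = 4 - 1*(-1/24) = 4 + 1/24 = 97/24 ≈ 4.0417)
(a(4)*v)*p(6) = (0*(97/24))*(-6 + 1/6) = 0*(-6 + ⅙) = 0*(-35/6) = 0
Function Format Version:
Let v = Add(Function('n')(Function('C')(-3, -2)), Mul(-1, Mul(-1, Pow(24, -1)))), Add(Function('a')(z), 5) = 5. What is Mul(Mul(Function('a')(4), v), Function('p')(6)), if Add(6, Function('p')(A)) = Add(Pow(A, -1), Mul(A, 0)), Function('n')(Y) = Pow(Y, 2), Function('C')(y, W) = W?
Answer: 0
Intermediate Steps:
Function('a')(z) = 0 (Function('a')(z) = Add(-5, 5) = 0)
Function('p')(A) = Add(-6, Pow(A, -1)) (Function('p')(A) = Add(-6, Add(Pow(A, -1), Mul(A, 0))) = Add(-6, Add(Pow(A, -1), 0)) = Add(-6, Pow(A, -1)))
v = Rational(97, 24) (v = Add(Pow(-2, 2), Mul(-1, Mul(-1, Pow(24, -1)))) = Add(4, Mul(-1, Mul(-1, Rational(1, 24)))) = Add(4, Mul(-1, Rational(-1, 24))) = Add(4, Rational(1, 24)) = Rational(97, 24) ≈ 4.0417)
Mul(Mul(Function('a')(4), v), Function('p')(6)) = Mul(Mul(0, Rational(97, 24)), Add(-6, Pow(6, -1))) = Mul(0, Add(-6, Rational(1, 6))) = Mul(0, Rational(-35, 6)) = 0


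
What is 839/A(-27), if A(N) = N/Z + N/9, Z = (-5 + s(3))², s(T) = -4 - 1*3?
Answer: -13424/51 ≈ -263.22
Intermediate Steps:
s(T) = -7 (s(T) = -4 - 3 = -7)
Z = 144 (Z = (-5 - 7)² = (-12)² = 144)
A(N) = 17*N/144 (A(N) = N/144 + N/9 = 17*N/144)
839/A(-27) = 839/(((17/144)*(-27))) = 839/(-51/16) = 839*(-16/51) = -13424/51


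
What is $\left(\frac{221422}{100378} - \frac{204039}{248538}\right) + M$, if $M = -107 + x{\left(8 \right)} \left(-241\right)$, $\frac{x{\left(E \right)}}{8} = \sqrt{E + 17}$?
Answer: $- \frac{40521857133769}{4157957894} \approx -9745.6$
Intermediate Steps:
$x{\left(E \right)} = 8 \sqrt{17 + E}$ ($x{\left(E \right)} = 8 \sqrt{E + 17} = 8 \sqrt{17 + E}$)
$M = -9747$ ($M = -107 + 8 \sqrt{17 + 8} \left(-241\right) = -107 + 8 \sqrt{25} \left(-241\right) = -107 + 8 \cdot 5 \left(-241\right) = -107 + 40 \left(-241\right) = -107 - 9640 = -9747$)
$\left(\frac{221422}{100378} - \frac{204039}{248538}\right) + M = \left(\frac{221422}{100378} - \frac{204039}{248538}\right) - 9747 = \left(221422 \cdot \frac{1}{100378} - \frac{68013}{82846}\right) - 9747 = \left(\frac{110711}{50189} - \frac{68013}{82846}\right) - 9747 = \frac{5758459049}{4157957894} - 9747 = - \frac{40521857133769}{4157957894}$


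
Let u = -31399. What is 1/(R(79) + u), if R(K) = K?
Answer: -1/31320 ≈ -3.1928e-5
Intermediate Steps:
1/(R(79) + u) = 1/(79 - 31399) = 1/(-31320) = -1/31320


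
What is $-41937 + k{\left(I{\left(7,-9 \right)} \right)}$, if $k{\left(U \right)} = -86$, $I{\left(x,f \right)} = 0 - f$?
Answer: $-42023$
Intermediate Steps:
$I{\left(x,f \right)} = - f$
$-41937 + k{\left(I{\left(7,-9 \right)} \right)} = -41937 - 86 = -42023$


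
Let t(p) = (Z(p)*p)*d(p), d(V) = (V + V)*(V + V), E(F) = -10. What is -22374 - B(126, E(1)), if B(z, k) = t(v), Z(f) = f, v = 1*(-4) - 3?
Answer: -31978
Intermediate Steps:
v = -7 (v = -4 - 3 = -7)
d(V) = 4*V² (d(V) = (2*V)*(2*V) = 4*V²)
t(p) = 4*p⁴ (t(p) = (p*p)*(4*p²) = p²*(4*p²) = 4*p⁴)
B(z, k) = 9604 (B(z, k) = 4*(-7)⁴ = 4*2401 = 9604)
-22374 - B(126, E(1)) = -22374 - 1*9604 = -22374 - 9604 = -31978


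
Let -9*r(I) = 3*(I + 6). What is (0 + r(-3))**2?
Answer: 1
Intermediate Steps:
r(I) = -2 - I/3 (r(I) = -(I + 6)/3 = -(6 + I)/3 = -(18 + 3*I)/9 = -2 - I/3)
(0 + r(-3))**2 = (0 + (-2 - 1/3*(-3)))**2 = (0 + (-2 + 1))**2 = (0 - 1)**2 = (-1)**2 = 1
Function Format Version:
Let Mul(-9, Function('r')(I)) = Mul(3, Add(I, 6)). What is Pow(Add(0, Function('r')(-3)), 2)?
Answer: 1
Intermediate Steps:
Function('r')(I) = Add(-2, Mul(Rational(-1, 3), I)) (Function('r')(I) = Mul(Rational(-1, 9), Mul(3, Add(I, 6))) = Mul(Rational(-1, 9), Mul(3, Add(6, I))) = Mul(Rational(-1, 9), Add(18, Mul(3, I))) = Add(-2, Mul(Rational(-1, 3), I)))
Pow(Add(0, Function('r')(-3)), 2) = Pow(Add(0, Add(-2, Mul(Rational(-1, 3), -3))), 2) = Pow(Add(0, Add(-2, 1)), 2) = Pow(Add(0, -1), 2) = Pow(-1, 2) = 1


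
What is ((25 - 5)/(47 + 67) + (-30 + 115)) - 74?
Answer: 637/57 ≈ 11.175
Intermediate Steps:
((25 - 5)/(47 + 67) + (-30 + 115)) - 74 = (20/114 + 85) - 74 = (20*(1/114) + 85) - 74 = (10/57 + 85) - 74 = 4855/57 - 74 = 637/57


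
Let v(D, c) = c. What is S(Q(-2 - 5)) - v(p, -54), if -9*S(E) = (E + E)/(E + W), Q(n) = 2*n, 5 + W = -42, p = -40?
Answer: 29618/549 ≈ 53.949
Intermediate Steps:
W = -47 (W = -5 - 42 = -47)
S(E) = -2*E/(9*(-47 + E)) (S(E) = -(E + E)/(9*(E - 47)) = -2*E/(9*(-47 + E)))
S(Q(-2 - 5)) - v(p, -54) = -2*2*(-2 - 5)/(-423 + 9*(2*(-2 - 5))) - 1*(-54) = -2*2*(-7)/(-423 + 9*(2*(-7))) + 54 = -2*(-14)/(-423 + 9*(-14)) + 54 = -2*(-14)/(-423 - 126) + 54 = -2*(-14)/(-549) + 54 = -2*(-14)*(-1/549) + 54 = -28/549 + 54 = 29618/549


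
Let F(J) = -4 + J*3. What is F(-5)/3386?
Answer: -19/3386 ≈ -0.0056113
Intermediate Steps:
F(J) = -4 + 3*J
F(-5)/3386 = (-4 + 3*(-5))/3386 = (-4 - 15)*(1/3386) = -19*1/3386 = -19/3386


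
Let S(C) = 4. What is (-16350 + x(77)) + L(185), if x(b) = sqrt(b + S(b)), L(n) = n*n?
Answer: 17884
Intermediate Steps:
L(n) = n**2
x(b) = sqrt(4 + b) (x(b) = sqrt(b + 4) = sqrt(4 + b))
(-16350 + x(77)) + L(185) = (-16350 + sqrt(4 + 77)) + 185**2 = (-16350 + sqrt(81)) + 34225 = (-16350 + 9) + 34225 = -16341 + 34225 = 17884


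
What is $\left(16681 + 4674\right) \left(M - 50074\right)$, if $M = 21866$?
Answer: $-602381840$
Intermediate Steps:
$\left(16681 + 4674\right) \left(M - 50074\right) = \left(16681 + 4674\right) \left(21866 - 50074\right) = 21355 \left(-28208\right) = -602381840$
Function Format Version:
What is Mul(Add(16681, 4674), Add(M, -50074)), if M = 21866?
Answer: -602381840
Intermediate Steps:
Mul(Add(16681, 4674), Add(M, -50074)) = Mul(Add(16681, 4674), Add(21866, -50074)) = Mul(21355, -28208) = -602381840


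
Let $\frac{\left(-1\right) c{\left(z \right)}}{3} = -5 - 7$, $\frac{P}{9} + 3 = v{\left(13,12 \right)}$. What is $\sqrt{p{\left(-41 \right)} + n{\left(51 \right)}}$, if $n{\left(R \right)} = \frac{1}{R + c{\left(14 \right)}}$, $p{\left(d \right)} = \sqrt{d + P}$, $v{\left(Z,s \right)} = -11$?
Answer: $\frac{\sqrt{87 + 7569 i \sqrt{167}}}{87} \approx 2.5431 + 2.5408 i$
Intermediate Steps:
$P = -126$ ($P = -27 + 9 \left(-11\right) = -27 - 99 = -126$)
$p{\left(d \right)} = \sqrt{-126 + d}$ ($p{\left(d \right)} = \sqrt{d - 126} = \sqrt{-126 + d}$)
$c{\left(z \right)} = 36$ ($c{\left(z \right)} = - 3 \left(-5 - 7\right) = \left(-3\right) \left(-12\right) = 36$)
$n{\left(R \right)} = \frac{1}{36 + R}$ ($n{\left(R \right)} = \frac{1}{R + 36} = \frac{1}{36 + R}$)
$\sqrt{p{\left(-41 \right)} + n{\left(51 \right)}} = \sqrt{\sqrt{-126 - 41} + \frac{1}{36 + 51}} = \sqrt{\sqrt{-167} + \frac{1}{87}} = \sqrt{i \sqrt{167} + \frac{1}{87}} = \sqrt{\frac{1}{87} + i \sqrt{167}}$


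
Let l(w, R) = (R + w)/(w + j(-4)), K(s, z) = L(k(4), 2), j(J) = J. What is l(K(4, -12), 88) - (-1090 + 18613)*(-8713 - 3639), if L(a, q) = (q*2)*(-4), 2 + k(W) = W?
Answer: 1082220462/5 ≈ 2.1644e+8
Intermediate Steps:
k(W) = -2 + W
L(a, q) = -8*q (L(a, q) = (2*q)*(-4) = -8*q)
K(s, z) = -16 (K(s, z) = -8*2 = -16)
l(w, R) = (R + w)/(-4 + w) (l(w, R) = (R + w)/(w - 4) = (R + w)/(-4 + w))
l(K(4, -12), 88) - (-1090 + 18613)*(-8713 - 3639) = (88 - 16)/(-4 - 16) - (-1090 + 18613)*(-8713 - 3639) = 72/(-20) - 17523*(-12352) = -1/20*72 - 1*(-216444096) = -18/5 + 216444096 = 1082220462/5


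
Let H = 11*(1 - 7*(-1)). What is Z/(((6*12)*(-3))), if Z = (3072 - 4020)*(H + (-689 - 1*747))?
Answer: -53246/9 ≈ -5916.2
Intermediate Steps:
H = 88 (H = 11*(1 + 7) = 11*8 = 88)
Z = 1277904 (Z = (3072 - 4020)*(88 + (-689 - 1*747)) = -948*(88 + (-689 - 747)) = -948*(88 - 1436) = -948*(-1348) = 1277904)
Z/(((6*12)*(-3))) = 1277904/(((6*12)*(-3))) = 1277904/((72*(-3))) = 1277904/(-216) = 1277904*(-1/216) = -53246/9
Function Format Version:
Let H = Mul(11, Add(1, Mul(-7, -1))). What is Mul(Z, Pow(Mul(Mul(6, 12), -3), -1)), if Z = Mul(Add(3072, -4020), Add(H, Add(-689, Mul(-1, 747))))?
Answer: Rational(-53246, 9) ≈ -5916.2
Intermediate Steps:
H = 88 (H = Mul(11, Add(1, 7)) = Mul(11, 8) = 88)
Z = 1277904 (Z = Mul(Add(3072, -4020), Add(88, Add(-689, Mul(-1, 747)))) = Mul(-948, Add(88, Add(-689, -747))) = Mul(-948, Add(88, -1436)) = Mul(-948, -1348) = 1277904)
Mul(Z, Pow(Mul(Mul(6, 12), -3), -1)) = Mul(1277904, Pow(Mul(Mul(6, 12), -3), -1)) = Mul(1277904, Pow(Mul(72, -3), -1)) = Mul(1277904, Pow(-216, -1)) = Mul(1277904, Rational(-1, 216)) = Rational(-53246, 9)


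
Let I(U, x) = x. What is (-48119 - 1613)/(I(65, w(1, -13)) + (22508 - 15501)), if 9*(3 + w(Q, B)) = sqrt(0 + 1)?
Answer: -447588/63037 ≈ -7.1004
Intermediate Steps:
w(Q, B) = -26/9 (w(Q, B) = -3 + sqrt(0 + 1)/9 = -3 + sqrt(1)/9 = -3 + (1/9)*1 = -3 + 1/9 = -26/9)
(-48119 - 1613)/(I(65, w(1, -13)) + (22508 - 15501)) = (-48119 - 1613)/(-26/9 + (22508 - 15501)) = -49732/(-26/9 + 7007) = -49732/63037/9 = -49732*9/63037 = -447588/63037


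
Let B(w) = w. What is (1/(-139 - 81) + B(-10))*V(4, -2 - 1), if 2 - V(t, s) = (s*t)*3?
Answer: -41819/110 ≈ -380.17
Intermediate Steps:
V(t, s) = 2 - 3*s*t (V(t, s) = 2 - s*t*3 = 2 - 3*s*t)
(1/(-139 - 81) + B(-10))*V(4, -2 - 1) = (1/(-139 - 81) - 10)*(2 - 3*(-2 - 1)*4) = (1/(-220) - 10)*(2 - 3*(-3)*4) = (-1/220 - 10)*(2 + 36) = -2201/220*38 = -41819/110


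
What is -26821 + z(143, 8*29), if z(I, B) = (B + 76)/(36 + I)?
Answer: -4800651/179 ≈ -26819.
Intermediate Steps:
z(I, B) = (76 + B)/(36 + I)
-26821 + z(143, 8*29) = -26821 + (76 + 8*29)/(36 + 143) = -26821 + (76 + 232)/179 = -26821 + (1/179)*308 = -26821 + 308/179 = -4800651/179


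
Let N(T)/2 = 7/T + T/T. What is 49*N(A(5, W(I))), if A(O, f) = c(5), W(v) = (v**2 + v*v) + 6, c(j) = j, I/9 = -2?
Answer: 1176/5 ≈ 235.20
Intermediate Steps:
I = -18 (I = 9*(-2) = -18)
W(v) = 6 + 2*v**2 (W(v) = (v**2 + v**2) + 6 = 2*v**2 + 6 = 6 + 2*v**2)
A(O, f) = 5
N(T) = 2 + 14/T (N(T) = 2*(7/T + T/T) = 2*(7/T + 1) = 2*(1 + 7/T) = 2 + 14/T)
49*N(A(5, W(I))) = 49*(2 + 14/5) = 49*(24/5) = 1176/5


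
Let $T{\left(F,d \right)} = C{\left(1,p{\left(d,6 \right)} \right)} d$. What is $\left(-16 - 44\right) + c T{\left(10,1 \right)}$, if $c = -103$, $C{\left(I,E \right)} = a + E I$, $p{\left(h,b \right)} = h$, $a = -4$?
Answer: $249$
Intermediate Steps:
$C{\left(I,E \right)} = -4 + E I$
$T{\left(F,d \right)} = d \left(-4 + d\right)$ ($T{\left(F,d \right)} = \left(-4 + d 1\right) d = \left(-4 + d\right) d = d \left(-4 + d\right)$)
$\left(-16 - 44\right) + c T{\left(10,1 \right)} = \left(-16 - 44\right) - 103 \cdot 1 \left(-4 + 1\right) = -60 - 103 \cdot 1 \left(-3\right) = -60 - -309 = -60 + 309 = 249$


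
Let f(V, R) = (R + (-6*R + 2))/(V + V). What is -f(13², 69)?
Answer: 343/338 ≈ 1.0148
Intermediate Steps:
f(V, R) = (2 - 5*R)/(2*V) (f(V, R) = (R + (2 - 6*R))/((2*V)) = (2 - 5*R)*(1/(2*V)) = (2 - 5*R)/(2*V))
-f(13², 69) = -(2 - 5*69)/(2*(13²)) = -(2 - 345)/(2*169) = -(-343)/(2*169) = -1*(-343/338) = 343/338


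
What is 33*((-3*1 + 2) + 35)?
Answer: 1122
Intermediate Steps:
33*((-3*1 + 2) + 35) = 33*((-3 + 2) + 35) = 33*(-1 + 35) = 33*34 = 1122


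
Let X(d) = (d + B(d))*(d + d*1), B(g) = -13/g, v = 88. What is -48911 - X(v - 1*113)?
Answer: -50135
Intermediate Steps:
X(d) = 2*d*(d - 13/d) (X(d) = (d - 13/d)*(d + d*1) = (d - 13/d)*(d + d) = (d - 13/d)*(2*d) = 2*d*(d - 13/d))
-48911 - X(v - 1*113) = -48911 - (-26 + 2*(88 - 1*113)²) = -48911 - (-26 + 2*(88 - 113)²) = -48911 - (-26 + 2*(-25)²) = -48911 - (-26 + 2*625) = -48911 - (-26 + 1250) = -48911 - 1*1224 = -48911 - 1224 = -50135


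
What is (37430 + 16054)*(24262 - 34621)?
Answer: -554040756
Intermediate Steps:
(37430 + 16054)*(24262 - 34621) = 53484*(-10359) = -554040756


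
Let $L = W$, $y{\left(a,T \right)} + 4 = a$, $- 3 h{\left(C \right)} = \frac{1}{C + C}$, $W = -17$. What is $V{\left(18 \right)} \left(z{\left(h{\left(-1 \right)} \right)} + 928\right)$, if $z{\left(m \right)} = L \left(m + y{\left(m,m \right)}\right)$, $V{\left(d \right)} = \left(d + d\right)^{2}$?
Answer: $1283472$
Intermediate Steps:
$h{\left(C \right)} = - \frac{1}{6 C}$ ($h{\left(C \right)} = - \frac{1}{3 \left(C + C\right)} = - \frac{1}{3 \cdot 2 C} = - \frac{\frac{1}{2} \frac{1}{C}}{3} = - \frac{1}{6 C}$)
$y{\left(a,T \right)} = -4 + a$
$L = -17$
$V{\left(d \right)} = 4 d^{2}$ ($V{\left(d \right)} = \left(2 d\right)^{2} = 4 d^{2}$)
$z{\left(m \right)} = 68 - 34 m$ ($z{\left(m \right)} = - 17 \left(m + \left(-4 + m\right)\right) = - 17 \left(-4 + 2 m\right) = 68 - 34 m$)
$V{\left(18 \right)} \left(z{\left(h{\left(-1 \right)} \right)} + 928\right) = 4 \cdot 18^{2} \left(\left(68 - 34 \left(- \frac{1}{6 \left(-1\right)}\right)\right) + 928\right) = 4 \cdot 324 \left(\left(68 - 34 \left(\left(- \frac{1}{6}\right) \left(-1\right)\right)\right) + 928\right) = 1296 \left(\left(68 - \frac{17}{3}\right) + 928\right) = 1296 \left(\frac{187}{3} + 928\right) = 1296 \cdot \frac{2971}{3} = 1283472$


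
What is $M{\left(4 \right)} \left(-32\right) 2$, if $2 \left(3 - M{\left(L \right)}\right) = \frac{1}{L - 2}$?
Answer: $-176$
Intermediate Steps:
$M{\left(L \right)} = 3 - \frac{1}{2 \left(-2 + L\right)}$ ($M{\left(L \right)} = 3 - \frac{1}{2 \left(L - 2\right)} = 3 - \frac{1}{2 \left(-2 + L\right)}$)
$M{\left(4 \right)} \left(-32\right) 2 = \frac{-13 + 6 \cdot 4}{2 \left(-2 + 4\right)} \left(-32\right) 2 = \frac{-13 + 24}{2 \cdot 2} \left(-32\right) 2 = \frac{1}{2} \cdot \frac{1}{2} \cdot 11 \left(-32\right) 2 = \frac{11}{4} \left(-32\right) 2 = \left(-88\right) 2 = -176$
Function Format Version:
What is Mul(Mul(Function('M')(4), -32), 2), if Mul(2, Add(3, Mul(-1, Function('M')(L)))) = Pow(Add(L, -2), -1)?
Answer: -176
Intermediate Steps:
Function('M')(L) = Add(3, Mul(Rational(-1, 2), Pow(Add(-2, L), -1))) (Function('M')(L) = Add(3, Mul(Rational(-1, 2), Pow(Add(L, -2), -1))) = Add(3, Mul(Rational(-1, 2), Pow(Add(-2, L), -1))))
Mul(Mul(Function('M')(4), -32), 2) = Mul(Mul(Mul(Rational(1, 2), Pow(Add(-2, 4), -1), Add(-13, Mul(6, 4))), -32), 2) = Mul(Mul(Mul(Rational(1, 2), Pow(2, -1), Add(-13, 24)), -32), 2) = Mul(Mul(Mul(Rational(1, 2), Rational(1, 2), 11), -32), 2) = Mul(Mul(Rational(11, 4), -32), 2) = Mul(-88, 2) = -176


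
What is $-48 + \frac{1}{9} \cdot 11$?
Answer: $- \frac{421}{9} \approx -46.778$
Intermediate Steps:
$-48 + \frac{1}{9} \cdot 11 = -48 + \frac{11}{9} = - \frac{421}{9}$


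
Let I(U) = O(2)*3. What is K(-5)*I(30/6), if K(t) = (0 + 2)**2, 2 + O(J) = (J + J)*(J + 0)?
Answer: 72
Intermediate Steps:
O(J) = -2 + 2*J**2 (O(J) = -2 + (J + J)*(J + 0) = -2 + (2*J)*J = -2 + 2*J**2)
K(t) = 4 (K(t) = 2**2 = 4)
I(U) = 18 (I(U) = (-2 + 2*2**2)*3 = (-2 + 2*4)*3 = (-2 + 8)*3 = 6*3 = 18)
K(-5)*I(30/6) = 4*18 = 72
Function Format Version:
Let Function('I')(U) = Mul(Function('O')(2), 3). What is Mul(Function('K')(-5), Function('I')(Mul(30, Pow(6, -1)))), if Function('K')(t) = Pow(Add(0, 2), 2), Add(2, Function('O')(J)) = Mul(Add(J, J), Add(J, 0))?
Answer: 72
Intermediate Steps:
Function('O')(J) = Add(-2, Mul(2, Pow(J, 2))) (Function('O')(J) = Add(-2, Mul(Add(J, J), Add(J, 0))) = Add(-2, Mul(Mul(2, J), J)) = Add(-2, Mul(2, Pow(J, 2))))
Function('K')(t) = 4 (Function('K')(t) = Pow(2, 2) = 4)
Function('I')(U) = 18 (Function('I')(U) = Mul(Add(-2, Mul(2, Pow(2, 2))), 3) = Mul(Add(-2, Mul(2, 4)), 3) = Mul(Add(-2, 8), 3) = Mul(6, 3) = 18)
Mul(Function('K')(-5), Function('I')(Mul(30, Pow(6, -1)))) = Mul(4, 18) = 72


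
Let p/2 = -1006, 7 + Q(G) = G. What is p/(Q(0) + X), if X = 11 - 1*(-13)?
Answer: -2012/17 ≈ -118.35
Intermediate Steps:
Q(G) = -7 + G
p = -2012 (p = 2*(-1006) = -2012)
X = 24 (X = 11 + 13 = 24)
p/(Q(0) + X) = -2012/((-7 + 0) + 24) = -2012/(-7 + 24) = -2012/17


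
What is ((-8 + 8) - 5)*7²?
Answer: -245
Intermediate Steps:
((-8 + 8) - 5)*7² = (0 - 5)*49 = -5*49 = -245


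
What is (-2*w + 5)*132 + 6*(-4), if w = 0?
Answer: 636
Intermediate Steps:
(-2*w + 5)*132 + 6*(-4) = (-2*0 + 5)*132 + 6*(-4) = (0 + 5)*132 - 24 = 5*132 - 24 = 660 - 24 = 636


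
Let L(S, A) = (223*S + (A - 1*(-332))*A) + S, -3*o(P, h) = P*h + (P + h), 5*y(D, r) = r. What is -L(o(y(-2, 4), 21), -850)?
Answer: -6561268/15 ≈ -4.3742e+5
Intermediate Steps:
y(D, r) = r/5
o(P, h) = -P/3 - h/3 - P*h/3 (o(P, h) = -(P*h + (P + h))/3 = -(P + h + P*h)/3 = -P/3 - h/3 - P*h/3)
L(S, A) = 224*S + A*(332 + A) (L(S, A) = (223*S + (A + 332)*A) + S = (223*S + (332 + A)*A) + S = (223*S + A*(332 + A)) + S = 224*S + A*(332 + A))
-L(o(y(-2, 4), 21), -850) = -((-850)² + 224*(-4/15 - ⅓*21 - ⅓*(⅕)*4*21) + 332*(-850)) = -(722500 + 224*(-⅓*⅘ - 7 - ⅓*⅘*21) - 282200) = -(722500 + 224*(-4/15 - 7 - 28/5) - 282200) = -(722500 + 224*(-193/15) - 282200) = -(722500 - 43232/15 - 282200) = -1*6561268/15 = -6561268/15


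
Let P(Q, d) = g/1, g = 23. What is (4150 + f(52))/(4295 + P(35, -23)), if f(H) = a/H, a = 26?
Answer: 8301/8636 ≈ 0.96121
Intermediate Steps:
P(Q, d) = 23 (P(Q, d) = 23/1 = 23*1 = 23)
f(H) = 26/H
(4150 + f(52))/(4295 + P(35, -23)) = (4150 + 26/52)/(4295 + 23) = (4150 + 26*(1/52))/4318 = (4150 + 1/2)*(1/4318) = (8301/2)*(1/4318) = 8301/8636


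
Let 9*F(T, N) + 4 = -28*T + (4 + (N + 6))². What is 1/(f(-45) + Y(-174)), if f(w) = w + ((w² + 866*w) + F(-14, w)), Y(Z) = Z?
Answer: -9/332863 ≈ -2.7038e-5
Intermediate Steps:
F(T, N) = -4/9 - 28*T/9 + (10 + N)²/9 (F(T, N) = -4/9 + (-28*T + (4 + (N + 6))²)/9 = -4/9 + (-28*T + (4 + (6 + N))²)/9 = -4/9 + (-28*T + (10 + N)²)/9 = -4/9 + ((10 + N)² - 28*T)/9 = -4/9 + (-28*T/9 + (10 + N)²/9) = -4/9 - 28*T/9 + (10 + N)²/9)
f(w) = 388/9 + w² + 867*w + (10 + w)²/9 (f(w) = w + ((w² + 866*w) + (-4/9 - 28/9*(-14) + (10 + w)²/9)) = w + ((w² + 866*w) + (-4/9 + 392/9 + (10 + w)²/9)) = w + ((w² + 866*w) + (388/9 + (10 + w)²/9)) = w + (388/9 + w² + 866*w + (10 + w)²/9) = 388/9 + w² + 867*w + (10 + w)²/9)
1/(f(-45) + Y(-174)) = 1/((488/9 + (10/9)*(-45)² + (7823/9)*(-45)) - 174) = 1/((488/9 + (10/9)*2025 - 39115) - 174) = 1/((488/9 + 2250 - 39115) - 174) = 1/(-331297/9 - 174) = 1/(-332863/9) = -9/332863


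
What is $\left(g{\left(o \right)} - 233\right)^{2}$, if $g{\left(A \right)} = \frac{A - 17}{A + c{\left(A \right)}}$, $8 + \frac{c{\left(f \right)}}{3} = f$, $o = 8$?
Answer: $\frac{3508129}{64} \approx 54815.0$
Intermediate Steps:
$c{\left(f \right)} = -24 + 3 f$
$g{\left(A \right)} = \frac{-17 + A}{-24 + 4 A}$ ($g{\left(A \right)} = \frac{A - 17}{A + \left(-24 + 3 A\right)} = \frac{-17 + A}{-24 + 4 A}$)
$\left(g{\left(o \right)} - 233\right)^{2} = \left(\frac{-17 + 8}{4 \left(-6 + 8\right)} - 233\right)^{2} = \left(\frac{1}{4} \cdot \frac{1}{2} \left(-9\right) - 233\right)^{2} = \left(- \frac{9}{8} - 233\right)^{2} = \left(- \frac{1873}{8}\right)^{2} = \frac{3508129}{64}$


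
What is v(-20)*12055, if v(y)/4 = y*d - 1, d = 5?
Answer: -4870220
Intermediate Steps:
v(y) = -4 + 20*y (v(y) = 4*(y*5 - 1) = 4*(5*y - 1) = 4*(-1 + 5*y) = -4 + 20*y)
v(-20)*12055 = (-4 + 20*(-20))*12055 = (-4 - 400)*12055 = -404*12055 = -4870220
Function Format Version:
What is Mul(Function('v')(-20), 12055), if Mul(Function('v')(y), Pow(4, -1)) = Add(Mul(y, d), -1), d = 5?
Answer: -4870220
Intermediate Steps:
Function('v')(y) = Add(-4, Mul(20, y)) (Function('v')(y) = Mul(4, Add(Mul(y, 5), -1)) = Mul(4, Add(Mul(5, y), -1)) = Mul(4, Add(-1, Mul(5, y))) = Add(-4, Mul(20, y)))
Mul(Function('v')(-20), 12055) = Mul(Add(-4, Mul(20, -20)), 12055) = Mul(Add(-4, -400), 12055) = Mul(-404, 12055) = -4870220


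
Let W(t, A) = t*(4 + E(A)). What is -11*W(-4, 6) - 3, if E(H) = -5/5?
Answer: 129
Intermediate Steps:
E(H) = -1 (E(H) = -5*1/5 = -1)
W(t, A) = 3*t (W(t, A) = t*(4 - 1) = t*3 = 3*t)
-11*W(-4, 6) - 3 = -33*(-4) - 3 = -11*(-12) - 3 = 132 - 3 = 129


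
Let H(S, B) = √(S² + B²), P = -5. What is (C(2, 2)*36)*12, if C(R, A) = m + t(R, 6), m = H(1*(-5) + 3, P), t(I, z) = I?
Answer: 864 + 432*√29 ≈ 3190.4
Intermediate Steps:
H(S, B) = √(B² + S²)
m = √29 (m = √((-5)² + (1*(-5) + 3)²) = √(25 + (-5 + 3)²) = √(25 + (-2)²) = √(25 + 4) = √29 ≈ 5.3852)
C(R, A) = R + √29 (C(R, A) = √29 + R = R + √29)
(C(2, 2)*36)*12 = ((2 + √29)*36)*12 = (72 + 36*√29)*12 = 864 + 432*√29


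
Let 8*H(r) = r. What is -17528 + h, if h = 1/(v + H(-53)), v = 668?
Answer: -92740640/5291 ≈ -17528.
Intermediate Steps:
H(r) = r/8
h = 8/5291 (h = 1/(668 + (⅛)*(-53)) = 1/(668 - 53/8) = 1/(5291/8) = 8/5291 ≈ 0.0015120)
-17528 + h = -17528 + 8/5291 = -92740640/5291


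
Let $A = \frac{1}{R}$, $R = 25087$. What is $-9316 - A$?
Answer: $- \frac{233710493}{25087} \approx -9316.0$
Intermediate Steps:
$A = \frac{1}{25087} \approx 3.9861 \cdot 10^{-5}$
$-9316 - A = -9316 - \frac{1}{25087} = - \frac{233710493}{25087}$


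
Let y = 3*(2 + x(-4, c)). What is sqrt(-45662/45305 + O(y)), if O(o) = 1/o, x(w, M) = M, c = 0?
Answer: I*sqrt(215081490)/15990 ≈ 0.91718*I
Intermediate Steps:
y = 6 (y = 3*(2 + 0) = 3*2 = 6)
sqrt(-45662/45305 + O(y)) = sqrt(-45662/45305 + 1/6) = sqrt(-45662*1/45305 + 1/6) = sqrt(-2686/2665 + 1/6) = sqrt(-13451/15990) = I*sqrt(215081490)/15990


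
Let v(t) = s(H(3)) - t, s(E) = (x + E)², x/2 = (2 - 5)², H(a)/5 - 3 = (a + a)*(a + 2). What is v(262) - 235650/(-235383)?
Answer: 2607102197/78461 ≈ 33228.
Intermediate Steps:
H(a) = 15 + 10*a*(2 + a) (H(a) = 15 + 5*((a + a)*(a + 2)) = 15 + 5*((2*a)*(2 + a)) = 15 + 5*(2*a*(2 + a)) = 15 + 10*a*(2 + a))
x = 18 (x = 2*(2 - 5)² = 2*(-3)² = 2*9 = 18)
s(E) = (18 + E)²
v(t) = 33489 - t (v(t) = (18 + (15 + 10*3² + 20*3))² - t = (18 + (15 + 10*9 + 60))² - t = (18 + (15 + 90 + 60))² - t = (18 + 165)² - t = 183² - t = 33489 - t)
v(262) - 235650/(-235383) = (33489 - 1*262) - 235650/(-235383) = (33489 - 262) - 235650*(-1)/235383 = 33227 - 1*(-78550/78461) = 33227 + 78550/78461 = 2607102197/78461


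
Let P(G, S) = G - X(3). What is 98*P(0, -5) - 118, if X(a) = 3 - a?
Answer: -118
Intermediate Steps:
P(G, S) = G (P(G, S) = G - (3 - 1*3) = G - (3 - 3) = G - 1*0 = G + 0 = G)
98*P(0, -5) - 118 = 98*0 - 118 = 0 - 118 = -118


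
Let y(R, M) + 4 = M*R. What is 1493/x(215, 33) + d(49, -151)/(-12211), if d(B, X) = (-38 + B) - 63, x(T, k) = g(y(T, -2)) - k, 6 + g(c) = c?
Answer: -18206427/5775803 ≈ -3.1522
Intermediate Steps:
y(R, M) = -4 + M*R
g(c) = -6 + c
x(T, k) = -10 - k - 2*T (x(T, k) = (-6 + (-4 - 2*T)) - k = (-10 - 2*T) - k = -10 - k - 2*T)
d(B, X) = -101 + B
1493/x(215, 33) + d(49, -151)/(-12211) = 1493/(-10 - 1*33 - 2*215) + (-101 + 49)/(-12211) = 1493/(-10 - 33 - 430) - 52*(-1/12211) = 1493/(-473) + 52/12211 = 1493*(-1/473) + 52/12211 = -1493/473 + 52/12211 = -18206427/5775803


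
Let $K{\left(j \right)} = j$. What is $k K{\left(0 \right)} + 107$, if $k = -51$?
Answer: $107$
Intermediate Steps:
$k K{\left(0 \right)} + 107 = \left(-51\right) 0 + 107 = 0 + 107 = 107$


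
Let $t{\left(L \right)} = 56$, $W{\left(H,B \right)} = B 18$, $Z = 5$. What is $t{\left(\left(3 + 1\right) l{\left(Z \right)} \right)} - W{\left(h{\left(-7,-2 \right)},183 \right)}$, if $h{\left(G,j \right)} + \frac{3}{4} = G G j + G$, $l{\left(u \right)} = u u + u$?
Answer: $-3238$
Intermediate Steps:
$l{\left(u \right)} = u + u^{2}$ ($l{\left(u \right)} = u^{2} + u = u + u^{2}$)
$h{\left(G,j \right)} = - \frac{3}{4} + G + j G^{2}$ ($h{\left(G,j \right)} = - \frac{3}{4} + \left(G G j + G\right) = - \frac{3}{4} + \left(G^{2} j + G\right) = - \frac{3}{4} + \left(j G^{2} + G\right) = - \frac{3}{4} + \left(G + j G^{2}\right) = - \frac{3}{4} + G + j G^{2}$)
$W{\left(H,B \right)} = 18 B$
$t{\left(\left(3 + 1\right) l{\left(Z \right)} \right)} - W{\left(h{\left(-7,-2 \right)},183 \right)} = 56 - 18 \cdot 183 = 56 - 3294 = -3238$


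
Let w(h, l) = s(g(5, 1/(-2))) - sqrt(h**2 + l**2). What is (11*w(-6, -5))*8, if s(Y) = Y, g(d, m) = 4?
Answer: 352 - 88*sqrt(61) ≈ -335.30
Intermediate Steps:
w(h, l) = 4 - sqrt(h**2 + l**2)
(11*w(-6, -5))*8 = (11*(4 - sqrt((-6)**2 + (-5)**2)))*8 = (11*(4 - sqrt(36 + 25)))*8 = (11*(4 - sqrt(61)))*8 = (44 - 11*sqrt(61))*8 = 352 - 88*sqrt(61)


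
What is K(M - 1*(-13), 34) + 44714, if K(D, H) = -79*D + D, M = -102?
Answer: 51656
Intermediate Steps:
K(D, H) = -78*D
K(M - 1*(-13), 34) + 44714 = -78*(-102 - 1*(-13)) + 44714 = -78*(-102 + 13) + 44714 = -78*(-89) + 44714 = 6942 + 44714 = 51656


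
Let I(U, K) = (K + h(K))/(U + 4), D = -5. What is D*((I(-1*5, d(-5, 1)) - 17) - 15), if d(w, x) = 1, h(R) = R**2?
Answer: 170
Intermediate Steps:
I(U, K) = (K + K**2)/(4 + U) (I(U, K) = (K + K**2)/(U + 4) = (K + K**2)/(4 + U))
D*((I(-1*5, d(-5, 1)) - 17) - 15) = -5*((1*(1 + 1)/(4 - 1*5) - 17) - 15) = -5*((1*2/(4 - 5) - 17) - 15) = -5*((1*2/(-1) - 17) - 15) = -5*((1*(-1)*2 - 17) - 15) = -5*((-2 - 17) - 15) = -5*(-19 - 15) = -5*(-34) = 170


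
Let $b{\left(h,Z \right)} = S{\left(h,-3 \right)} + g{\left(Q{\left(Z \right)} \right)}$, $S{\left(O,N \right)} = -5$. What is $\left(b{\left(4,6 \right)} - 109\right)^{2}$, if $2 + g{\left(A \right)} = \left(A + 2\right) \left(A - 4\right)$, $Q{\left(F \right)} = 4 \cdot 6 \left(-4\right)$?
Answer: $86192656$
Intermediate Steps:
$Q{\left(F \right)} = -96$ ($Q{\left(F \right)} = 24 \left(-4\right) = -96$)
$g{\left(A \right)} = -2 + \left(-4 + A\right) \left(2 + A\right)$ ($g{\left(A \right)} = -2 + \left(A + 2\right) \left(A - 4\right) = -2 + \left(2 + A\right) \left(-4 + A\right) = -2 + \left(-4 + A\right) \left(2 + A\right)$)
$b{\left(h,Z \right)} = 9393$ ($b{\left(h,Z \right)} = -5 - \left(-182 - 9216\right) = -5 + \left(-10 + 9216 + 192\right) = -5 + 9398 = 9393$)
$\left(b{\left(4,6 \right)} - 109\right)^{2} = \left(9393 - 109\right)^{2} = 9284^{2} = 86192656$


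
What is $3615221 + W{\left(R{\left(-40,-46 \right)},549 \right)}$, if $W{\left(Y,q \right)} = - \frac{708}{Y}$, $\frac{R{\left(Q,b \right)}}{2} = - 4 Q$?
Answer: $\frac{289217503}{80} \approx 3.6152 \cdot 10^{6}$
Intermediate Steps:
$R{\left(Q,b \right)} = - 8 Q$ ($R{\left(Q,b \right)} = 2 \left(- 4 Q\right) = - 8 Q$)
$3615221 + W{\left(R{\left(-40,-46 \right)},549 \right)} = 3615221 - \frac{708}{\left(-8\right) \left(-40\right)} = 3615221 - \frac{708}{320} = 3615221 - \frac{177}{80} = \frac{289217503}{80}$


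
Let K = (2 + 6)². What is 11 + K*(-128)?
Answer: -8181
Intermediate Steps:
K = 64 (K = 8² = 64)
11 + K*(-128) = 11 + 64*(-128) = 11 - 8192 = -8181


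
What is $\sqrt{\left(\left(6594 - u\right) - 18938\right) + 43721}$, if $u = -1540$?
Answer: $\sqrt{32917} \approx 181.43$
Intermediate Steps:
$\sqrt{\left(\left(6594 - u\right) - 18938\right) + 43721} = \sqrt{\left(\left(6594 - -1540\right) - 18938\right) + 43721} = \sqrt{\left(\left(6594 + 1540\right) - 18938\right) + 43721} = \sqrt{\left(8134 - 18938\right) + 43721} = \sqrt{-10804 + 43721} = \sqrt{32917}$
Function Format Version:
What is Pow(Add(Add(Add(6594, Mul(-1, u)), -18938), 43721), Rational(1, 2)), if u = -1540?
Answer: Pow(32917, Rational(1, 2)) ≈ 181.43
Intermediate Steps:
Pow(Add(Add(Add(6594, Mul(-1, u)), -18938), 43721), Rational(1, 2)) = Pow(Add(Add(Add(6594, Mul(-1, -1540)), -18938), 43721), Rational(1, 2)) = Pow(Add(Add(Add(6594, 1540), -18938), 43721), Rational(1, 2)) = Pow(Add(Add(8134, -18938), 43721), Rational(1, 2)) = Pow(Add(-10804, 43721), Rational(1, 2)) = Pow(32917, Rational(1, 2))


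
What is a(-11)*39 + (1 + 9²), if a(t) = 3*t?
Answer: -1205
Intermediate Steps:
a(-11)*39 + (1 + 9²) = (3*(-11))*39 + (1 + 9²) = -33*39 + (1 + 81) = -1287 + 82 = -1205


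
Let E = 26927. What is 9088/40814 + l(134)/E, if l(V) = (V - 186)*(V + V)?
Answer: -162035664/549499289 ≈ -0.29488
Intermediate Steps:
l(V) = 2*V*(-186 + V) (l(V) = (-186 + V)*(2*V) = 2*V*(-186 + V))
9088/40814 + l(134)/E = 9088/40814 + (2*134*(-186 + 134))/26927 = 9088*(1/40814) + (2*134*(-52))*(1/26927) = 4544/20407 - 13936*1/26927 = 4544/20407 - 13936/26927 = -162035664/549499289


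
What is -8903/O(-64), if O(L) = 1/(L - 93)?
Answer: 1397771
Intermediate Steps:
O(L) = 1/(-93 + L)
-8903/O(-64) = -8903/(1/(-93 - 64)) = -8903/(1/(-157)) = -8903/(-1/157) = -8903*(-157) = 1397771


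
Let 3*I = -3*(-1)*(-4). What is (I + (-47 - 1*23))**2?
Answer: 5476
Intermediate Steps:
I = -4 (I = (-3*(-1)*(-4))/3 = (3*(-4))/3 = (1/3)*(-12) = -4)
(I + (-47 - 1*23))**2 = (-4 + (-47 - 1*23))**2 = (-4 + (-47 - 23))**2 = (-4 - 70)**2 = (-74)**2 = 5476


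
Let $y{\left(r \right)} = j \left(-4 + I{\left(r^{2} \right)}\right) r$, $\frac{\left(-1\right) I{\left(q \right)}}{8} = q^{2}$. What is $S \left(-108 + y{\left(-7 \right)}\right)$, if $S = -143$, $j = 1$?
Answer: $-19215768$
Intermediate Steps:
$I{\left(q \right)} = - 8 q^{2}$
$y{\left(r \right)} = r \left(-4 - 8 r^{4}\right)$ ($y{\left(r \right)} = 1 \left(-4 - 8 \left(r^{2}\right)^{2}\right) r = 1 \left(-4 - 8 r^{4}\right) r = \left(-4 - 8 r^{4}\right) r = r \left(-4 - 8 r^{4}\right)$)
$S \left(-108 + y{\left(-7 \right)}\right) = - 143 \left(-108 - \left(-28 + 8 \left(-7\right)^{5}\right)\right) = - 143 \left(-108 + \left(\left(-8\right) \left(-16807\right) + 28\right)\right) = - 143 \left(-108 + \left(134456 + 28\right)\right) = - 143 \left(-108 + 134484\right) = \left(-143\right) 134376 = -19215768$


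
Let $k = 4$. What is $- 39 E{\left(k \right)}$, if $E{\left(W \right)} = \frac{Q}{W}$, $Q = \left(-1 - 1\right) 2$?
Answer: $39$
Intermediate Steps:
$Q = -4$ ($Q = \left(-2\right) 2 = -4$)
$E{\left(W \right)} = - \frac{4}{W}$
$- 39 E{\left(k \right)} = - 39 \left(- \frac{4}{4}\right) = - 39 \left(\left(-4\right) \frac{1}{4}\right) = \left(-39\right) \left(-1\right) = 39$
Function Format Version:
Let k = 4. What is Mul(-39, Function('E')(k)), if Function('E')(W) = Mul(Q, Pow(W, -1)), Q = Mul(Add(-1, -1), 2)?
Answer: 39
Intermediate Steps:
Q = -4 (Q = Mul(-2, 2) = -4)
Function('E')(W) = Mul(-4, Pow(W, -1))
Mul(-39, Function('E')(k)) = Mul(-39, Mul(-4, Pow(4, -1))) = Mul(-39, Mul(-4, Rational(1, 4))) = Mul(-39, -1) = 39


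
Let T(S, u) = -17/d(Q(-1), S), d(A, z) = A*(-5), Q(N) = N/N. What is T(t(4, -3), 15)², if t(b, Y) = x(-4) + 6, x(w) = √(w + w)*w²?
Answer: 289/25 ≈ 11.560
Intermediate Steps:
Q(N) = 1
x(w) = √2*w^(5/2) (x(w) = √(2*w)*w² = (√2*√w)*w² = √2*w^(5/2))
d(A, z) = -5*A
t(b, Y) = 6 + 32*I*√2 (t(b, Y) = √2*(-4)^(5/2) + 6 = √2*(32*I) + 6 = 32*I*√2 + 6 = 6 + 32*I*√2)
T(S, u) = 17/5 (T(S, u) = -17/((-5*1)) = -17/(-5) = -17*(-⅕) = 17/5)
T(t(4, -3), 15)² = (17/5)² = 289/25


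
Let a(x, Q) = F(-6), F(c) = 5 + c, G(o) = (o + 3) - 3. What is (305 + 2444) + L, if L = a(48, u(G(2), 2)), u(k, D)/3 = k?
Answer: 2748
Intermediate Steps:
G(o) = o (G(o) = (3 + o) - 3 = o)
u(k, D) = 3*k
a(x, Q) = -1 (a(x, Q) = 5 - 6 = -1)
L = -1
(305 + 2444) + L = (305 + 2444) - 1 = 2749 - 1 = 2748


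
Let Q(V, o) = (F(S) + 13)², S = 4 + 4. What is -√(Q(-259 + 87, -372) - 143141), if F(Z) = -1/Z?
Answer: -I*√9150415/8 ≈ -378.12*I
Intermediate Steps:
S = 8
Q(V, o) = 10609/64 (Q(V, o) = (-1/8 + 13)² = (-1*⅛ + 13)² = (-⅛ + 13)² = (103/8)² = 10609/64)
-√(Q(-259 + 87, -372) - 143141) = -√(10609/64 - 143141) = -√(-9150415/64) = -I*√9150415/8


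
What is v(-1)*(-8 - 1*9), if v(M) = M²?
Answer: -17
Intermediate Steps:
v(-1)*(-8 - 1*9) = (-1)²*(-8 - 1*9) = 1*(-8 - 9) = 1*(-17) = -17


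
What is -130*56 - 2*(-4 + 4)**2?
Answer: -7280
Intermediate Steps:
-130*56 - 2*(-4 + 4)**2 = -7280 - 2*0**2 = -7280 - 2*0 = -7280 + 0 = -7280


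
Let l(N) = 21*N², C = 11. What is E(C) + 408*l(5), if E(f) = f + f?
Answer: 214222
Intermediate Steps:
E(f) = 2*f
E(C) + 408*l(5) = 2*11 + 408*(21*5²) = 22 + 408*(21*25) = 22 + 408*525 = 22 + 214200 = 214222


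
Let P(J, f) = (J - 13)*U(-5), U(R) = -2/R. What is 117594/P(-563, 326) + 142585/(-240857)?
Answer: -7876719345/15414848 ≈ -510.98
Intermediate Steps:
P(J, f) = -26/5 + 2*J/5 (P(J, f) = (J - 13)*(-2/(-5)) = (-13 + J)*(-2*(-⅕)) = (-13 + J)*(⅖) = -26/5 + 2*J/5)
117594/P(-563, 326) + 142585/(-240857) = 117594/(-26/5 + (⅖)*(-563)) + 142585/(-240857) = 117594/(-26/5 - 1126/5) + 142585*(-1/240857) = 117594/(-1152/5) - 142585/240857 = 117594*(-5/1152) - 142585/240857 = -32665/64 - 142585/240857 = -7876719345/15414848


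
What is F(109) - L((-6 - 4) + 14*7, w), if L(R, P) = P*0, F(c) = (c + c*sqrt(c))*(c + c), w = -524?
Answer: 23762 + 23762*sqrt(109) ≈ 2.7184e+5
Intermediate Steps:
F(c) = 2*c*(c + c**(3/2)) (F(c) = (c + c**(3/2))*(2*c) = 2*c*(c + c**(3/2)))
L(R, P) = 0
F(109) - L((-6 - 4) + 14*7, w) = (2*109**2 + 2*109**(5/2)) - 1*0 = (2*11881 + 2*(11881*sqrt(109))) + 0 = (23762 + 23762*sqrt(109)) + 0 = 23762 + 23762*sqrt(109)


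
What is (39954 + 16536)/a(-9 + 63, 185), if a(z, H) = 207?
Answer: 18830/69 ≈ 272.90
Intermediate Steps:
(39954 + 16536)/a(-9 + 63, 185) = (39954 + 16536)/207 = 56490*(1/207) = 18830/69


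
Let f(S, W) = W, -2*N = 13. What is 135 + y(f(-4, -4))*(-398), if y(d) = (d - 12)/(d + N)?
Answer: -9901/21 ≈ -471.48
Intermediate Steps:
N = -13/2 (N = -½*13 = -13/2 ≈ -6.5000)
y(d) = (-12 + d)/(-13/2 + d) (y(d) = (d - 12)/(d - 13/2) = (-12 + d)/(-13/2 + d))
135 + y(f(-4, -4))*(-398) = 135 + (2*(-12 - 4)/(-13 + 2*(-4)))*(-398) = 135 + (2*(-16)/(-13 - 8))*(-398) = 135 + (2*(-16)/(-21))*(-398) = 135 + (2*(-1/21)*(-16))*(-398) = 135 + (32/21)*(-398) = 135 - 12736/21 = -9901/21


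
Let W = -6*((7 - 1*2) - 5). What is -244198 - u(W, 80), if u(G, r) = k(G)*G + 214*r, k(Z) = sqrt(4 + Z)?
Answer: -261318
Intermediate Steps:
W = 0 (W = -6*((7 - 2) - 5) = -6*(5 - 5) = -6*0 = 0)
u(G, r) = 214*r + G*sqrt(4 + G) (u(G, r) = sqrt(4 + G)*G + 214*r = G*sqrt(4 + G) + 214*r = 214*r + G*sqrt(4 + G))
-244198 - u(W, 80) = -244198 - (214*80 + 0*sqrt(4 + 0)) = -244198 - (17120 + 0*sqrt(4)) = -244198 - (17120 + 0*2) = -244198 - (17120 + 0) = -244198 - 1*17120 = -244198 - 17120 = -261318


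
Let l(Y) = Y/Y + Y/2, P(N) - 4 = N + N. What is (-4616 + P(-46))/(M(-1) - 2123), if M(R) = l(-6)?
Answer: 4704/2125 ≈ 2.2136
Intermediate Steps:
P(N) = 4 + 2*N (P(N) = 4 + (N + N) = 4 + 2*N)
l(Y) = 1 + Y/2 (l(Y) = 1 + Y*(½) = 1 + Y/2)
M(R) = -2 (M(R) = 1 + (½)*(-6) = 1 - 3 = -2)
(-4616 + P(-46))/(M(-1) - 2123) = (-4616 + (4 + 2*(-46)))/(-2 - 2123) = (-4616 + (4 - 92))/(-2125) = (-4616 - 88)*(-1/2125) = -4704*(-1/2125) = 4704/2125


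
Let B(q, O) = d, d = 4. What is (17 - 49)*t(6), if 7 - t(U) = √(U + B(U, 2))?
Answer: -224 + 32*√10 ≈ -122.81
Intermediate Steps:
B(q, O) = 4
t(U) = 7 - √(4 + U) (t(U) = 7 - √(U + 4) = 7 - √(4 + U))
(17 - 49)*t(6) = (17 - 49)*(7 - √(4 + 6)) = -32*(7 - √10) = -224 + 32*√10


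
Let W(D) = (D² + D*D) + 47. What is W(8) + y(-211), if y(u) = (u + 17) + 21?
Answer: 2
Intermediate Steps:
y(u) = 38 + u (y(u) = (17 + u) + 21 = 38 + u)
W(D) = 47 + 2*D² (W(D) = (D² + D²) + 47 = 2*D² + 47 = 47 + 2*D²)
W(8) + y(-211) = (47 + 2*8²) + (38 - 211) = (47 + 2*64) - 173 = (47 + 128) - 173 = 175 - 173 = 2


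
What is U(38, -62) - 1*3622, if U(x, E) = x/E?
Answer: -112301/31 ≈ -3622.6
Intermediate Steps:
U(38, -62) - 1*3622 = 38/(-62) - 1*3622 = 38*(-1/62) - 3622 = -19/31 - 3622 = -112301/31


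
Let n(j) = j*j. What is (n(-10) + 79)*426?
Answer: 76254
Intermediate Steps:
n(j) = j²
(n(-10) + 79)*426 = ((-10)² + 79)*426 = (100 + 79)*426 = 179*426 = 76254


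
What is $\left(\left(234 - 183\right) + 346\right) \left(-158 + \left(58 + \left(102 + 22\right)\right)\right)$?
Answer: $9528$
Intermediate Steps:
$\left(\left(234 - 183\right) + 346\right) \left(-158 + \left(58 + \left(102 + 22\right)\right)\right) = \left(51 + 346\right) \left(-158 + \left(58 + 124\right)\right) = 397 \left(-158 + 182\right) = 397 \cdot 24 = 9528$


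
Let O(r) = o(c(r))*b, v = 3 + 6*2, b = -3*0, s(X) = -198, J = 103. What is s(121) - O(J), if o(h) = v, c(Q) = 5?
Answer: -198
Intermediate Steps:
b = 0
v = 15 (v = 3 + 12 = 15)
o(h) = 15
O(r) = 0 (O(r) = 15*0 = 0)
s(121) - O(J) = -198 - 1*0 = -198 + 0 = -198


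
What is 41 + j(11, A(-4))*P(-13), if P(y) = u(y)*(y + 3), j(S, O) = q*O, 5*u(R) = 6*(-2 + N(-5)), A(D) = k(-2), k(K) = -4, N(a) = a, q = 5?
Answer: -1639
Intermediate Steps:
A(D) = -4
u(R) = -42/5 (u(R) = (6*(-2 - 5))/5 = (6*(-7))/5 = (1/5)*(-42) = -42/5)
j(S, O) = 5*O
P(y) = -126/5 - 42*y/5 (P(y) = -42*(y + 3)/5 = -42*(3 + y)/5 = -126/5 - 42*y/5)
41 + j(11, A(-4))*P(-13) = 41 + (5*(-4))*(-126/5 - 42/5*(-13)) = 41 - 20*(-126/5 + 546/5) = 41 - 20*84 = 41 - 1680 = -1639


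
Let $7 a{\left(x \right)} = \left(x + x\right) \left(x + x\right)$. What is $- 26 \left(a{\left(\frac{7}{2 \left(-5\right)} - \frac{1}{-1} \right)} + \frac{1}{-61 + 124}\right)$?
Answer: $- \frac{2756}{1575} \approx -1.7498$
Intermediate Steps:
$a{\left(x \right)} = \frac{4 x^{2}}{7}$ ($a{\left(x \right)} = \frac{\left(x + x\right) \left(x + x\right)}{7} = \frac{2 x 2 x}{7} = \frac{4 x^{2}}{7}$)
$- 26 \left(a{\left(\frac{7}{2 \left(-5\right)} - \frac{1}{-1} \right)} + \frac{1}{-61 + 124}\right) = - 26 \left(\frac{4 \left(\frac{7}{2 \left(-5\right)} - \frac{1}{-1}\right)^{2}}{7} + \frac{1}{-61 + 124}\right) = - 26 \left(\frac{4 \left(\frac{7}{-10} - -1\right)^{2}}{7} + \frac{1}{63}\right) = - 26 \left(\frac{4 \left(7 \left(- \frac{1}{10}\right) + 1\right)^{2}}{7} + \frac{1}{63}\right) = - 26 \left(\frac{4 \left(- \frac{7}{10} + 1\right)^{2}}{7} + \frac{1}{63}\right) = - 26 \left(\frac{4 \left(\frac{3}{10}\right)^{2}}{7} + \frac{1}{63}\right) = - 26 \left(\frac{4}{7} \cdot \frac{9}{100} + \frac{1}{63}\right) = - 26 \left(\frac{9}{175} + \frac{1}{63}\right) = \left(-26\right) \frac{106}{1575} = - \frac{2756}{1575}$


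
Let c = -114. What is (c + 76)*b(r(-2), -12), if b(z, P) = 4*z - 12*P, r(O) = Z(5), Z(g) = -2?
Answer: -5168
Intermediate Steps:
r(O) = -2
b(z, P) = -12*P + 4*z
(c + 76)*b(r(-2), -12) = (-114 + 76)*(-12*(-12) + 4*(-2)) = -38*(144 - 8) = -38*136 = -5168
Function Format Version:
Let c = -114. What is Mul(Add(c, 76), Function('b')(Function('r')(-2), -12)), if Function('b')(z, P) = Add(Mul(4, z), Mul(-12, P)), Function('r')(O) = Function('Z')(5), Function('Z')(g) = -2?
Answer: -5168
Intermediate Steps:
Function('r')(O) = -2
Function('b')(z, P) = Add(Mul(-12, P), Mul(4, z))
Mul(Add(c, 76), Function('b')(Function('r')(-2), -12)) = Mul(Add(-114, 76), Add(Mul(-12, -12), Mul(4, -2))) = Mul(-38, Add(144, -8)) = Mul(-38, 136) = -5168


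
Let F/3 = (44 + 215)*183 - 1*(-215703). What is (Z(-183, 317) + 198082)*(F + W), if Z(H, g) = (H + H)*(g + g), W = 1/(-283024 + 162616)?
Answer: -1613840862129419/60204 ≈ -2.6806e+10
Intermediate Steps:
W = -1/120408 (W = 1/(-120408) = -1/120408 ≈ -8.3051e-6)
F = 789300 (F = 3*((44 + 215)*183 - 1*(-215703)) = 3*(259*183 + 215703) = 3*(47397 + 215703) = 3*263100 = 789300)
Z(H, g) = 4*H*g (Z(H, g) = (2*H)*(2*g) = 4*H*g)
(Z(-183, 317) + 198082)*(F + W) = (4*(-183)*317 + 198082)*(789300 - 1/120408) = (-232044 + 198082)*(95038034399/120408) = -33962*95038034399/120408 = -1613840862129419/60204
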